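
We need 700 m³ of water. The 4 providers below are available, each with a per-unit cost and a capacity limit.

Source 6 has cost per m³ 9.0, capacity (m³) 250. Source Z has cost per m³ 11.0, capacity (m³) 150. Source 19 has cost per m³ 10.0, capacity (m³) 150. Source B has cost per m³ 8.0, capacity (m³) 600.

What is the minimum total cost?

5700

Fill from the cheapest provider first.
Source B (8.0): use full 600 → 100 m³ to go.
Source 6 (9.0): take the remaining 100 → done.
Source 19, Source Z: unused.
Cost = 600×8.0 + 100×9.0 = 5700.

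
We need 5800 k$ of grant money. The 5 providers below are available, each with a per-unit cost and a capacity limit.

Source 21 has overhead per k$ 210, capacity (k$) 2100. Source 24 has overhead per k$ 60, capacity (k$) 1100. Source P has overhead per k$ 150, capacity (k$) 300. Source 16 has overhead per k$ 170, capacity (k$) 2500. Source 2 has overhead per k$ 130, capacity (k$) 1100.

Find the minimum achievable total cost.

Use providers in increasing cost order.
Source 24 at 60: take all 1100 k$ ; 4700 still needed.
Source 2 at 130: take all 1100 k$ ; 3600 still needed.
Source P (150): use full 300 ; 3300 k$ to go.
Source 16 (170): use full 2500 ; 800 k$ to go.
Source 21 at 210: take 800 of its 2100 ; requirement met.
Cost = 1100×60 + 1100×130 + 300×150 + 2500×170 + 800×210 = 847000.

847000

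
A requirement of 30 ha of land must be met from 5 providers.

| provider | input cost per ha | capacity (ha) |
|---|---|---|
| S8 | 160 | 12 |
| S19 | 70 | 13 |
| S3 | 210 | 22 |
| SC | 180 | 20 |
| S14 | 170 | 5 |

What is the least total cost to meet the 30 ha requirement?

Fill from the cheapest provider first.
S19 at 70: take all 13 ha ; 17 still needed.
S8 (160): use full 12 ; 5 ha to go.
S14 at 170: take all 5 ha ; 0 still needed.
SC, S3: unused.
Cost = 13×70 + 12×160 + 5×170 = 3680.

3680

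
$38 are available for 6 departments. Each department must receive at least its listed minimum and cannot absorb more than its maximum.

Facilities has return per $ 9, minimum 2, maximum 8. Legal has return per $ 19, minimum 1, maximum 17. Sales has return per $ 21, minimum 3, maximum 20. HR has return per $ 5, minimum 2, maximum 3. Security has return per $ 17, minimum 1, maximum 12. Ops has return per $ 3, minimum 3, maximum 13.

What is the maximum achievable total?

Meeting every minimum uses 2+1+3+2+1+3 = 12 $, leaving 26.
Highest return per $ first: Sales 21 > Legal 19 > Security 17 > Facilities 9 > HR 5 > Ops 3.
Sales takes 17 more to reach its cap of 20 ; 9 left.
Only 9 left; Legal takes them to reach 10.
Total = 9×2 + 19×10 + 21×20 + 5×2 + 17×1 + 3×3 = 664.

664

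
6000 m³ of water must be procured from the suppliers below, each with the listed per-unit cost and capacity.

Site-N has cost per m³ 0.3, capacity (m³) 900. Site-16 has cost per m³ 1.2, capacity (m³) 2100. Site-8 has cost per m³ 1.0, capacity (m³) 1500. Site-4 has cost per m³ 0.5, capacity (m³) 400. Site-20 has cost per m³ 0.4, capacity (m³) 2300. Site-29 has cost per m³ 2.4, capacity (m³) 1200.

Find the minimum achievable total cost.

3970

Use suppliers in increasing cost order.
Take 900 from Site-N at 0.3 ; need 5100 more.
Site-20 at 0.4: take all 2300 m³ ; 2800 still needed.
Site-4 (0.5): use full 400 ; 2400 m³ to go.
Take 1500 from Site-8 at 1.0 ; need 900 more.
Take 900 from Site-16 at 1.2 to finish.
Site-29: unused.
Cost = 900×0.3 + 2300×0.4 + 400×0.5 + 1500×1.0 + 900×1.2 = 3970.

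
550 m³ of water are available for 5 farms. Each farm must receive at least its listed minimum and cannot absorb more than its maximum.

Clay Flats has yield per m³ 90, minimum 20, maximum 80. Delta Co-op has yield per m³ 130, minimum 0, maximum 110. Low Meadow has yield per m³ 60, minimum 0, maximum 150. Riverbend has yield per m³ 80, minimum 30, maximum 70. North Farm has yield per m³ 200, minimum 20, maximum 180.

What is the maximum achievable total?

69700

Meeting every minimum uses 20+0+0+30+20 = 70 m³, leaving 480.
Order the farms by yield per m³: North Farm 200 > Delta Co-op 130 > Clay Flats 90 > Riverbend 80 > Low Meadow 60.
North Farm takes 160 more to reach its cap of 180 ; 320 left.
Delta Co-op takes 110 more to reach its cap of 110 ; 210 left.
Clay Flats: +60 to 80 (cap) ; 150 left.
Riverbend takes 40 more to reach its cap of 70 ; 110 left.
Low Meadow has room for 150 more but only 110 remain, so it gets 110.
Total = 90×80 + 130×110 + 60×110 + 80×70 + 200×180 = 69700.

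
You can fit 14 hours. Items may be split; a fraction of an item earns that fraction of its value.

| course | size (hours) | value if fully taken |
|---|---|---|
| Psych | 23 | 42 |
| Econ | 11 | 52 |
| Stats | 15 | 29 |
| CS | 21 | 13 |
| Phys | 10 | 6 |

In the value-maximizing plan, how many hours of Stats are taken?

Sort by value density: Econ 52/11≈4.73, Stats 29/15≈1.93, Psych 42/23≈1.83, CS 13/21≈0.619, Phys 6/10≈0.6.
Econ: take in full, 11 hours for value 52 — 3 left.
Only 3 hours remain; take 3/15 of Stats for value 29×3/15 = 5.8.

3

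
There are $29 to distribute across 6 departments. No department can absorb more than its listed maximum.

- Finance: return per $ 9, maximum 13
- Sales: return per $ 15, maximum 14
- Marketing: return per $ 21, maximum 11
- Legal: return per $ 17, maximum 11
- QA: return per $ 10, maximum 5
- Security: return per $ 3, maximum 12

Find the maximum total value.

Rank by return per $: Marketing 21 > Legal 17 > Sales 15 > QA 10 > Finance 9 > Security 3.
Marketing takes 11 to reach its cap of 11 → 18 left.
Legal takes 11 to reach its cap of 11 → 7 left.
Only 7 left; Sales takes them to reach 7.
Total = 15×7 + 21×11 + 17×11 = 523.

523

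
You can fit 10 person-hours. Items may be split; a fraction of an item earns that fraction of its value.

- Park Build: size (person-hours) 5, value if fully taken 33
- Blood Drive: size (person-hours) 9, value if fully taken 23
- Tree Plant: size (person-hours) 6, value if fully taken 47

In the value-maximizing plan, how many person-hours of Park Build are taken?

4

Rank by value-to-size ratio: Tree Plant 47/6≈7.83, Park Build 33/5≈6.6, Blood Drive 23/9≈2.56.
Take all of Tree Plant (6 person-hours, value 47) → 4 person-hours left.
Only 4 person-hours remain; take 4/5 of Park Build for value 33×4/5 = 26.4.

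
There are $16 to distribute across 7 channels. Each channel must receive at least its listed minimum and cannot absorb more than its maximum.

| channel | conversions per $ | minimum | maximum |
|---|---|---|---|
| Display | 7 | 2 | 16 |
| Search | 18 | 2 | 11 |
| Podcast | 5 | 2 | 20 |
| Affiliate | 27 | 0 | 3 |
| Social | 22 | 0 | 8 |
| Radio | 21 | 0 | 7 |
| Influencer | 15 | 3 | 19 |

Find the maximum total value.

274

Meeting every minimum uses 2+2+2+0+0+0+3 = 9 $, leaving 7.
Highest conversions per $ first: Affiliate 27 > Social 22 > Radio 21 > Search 18 > Influencer 15 > Display 7 > Podcast 5.
Give Affiliate 3 more to hit its cap of 3 — 4 left.
Only 4 left; Social takes them to reach 4.
Total = 7×2 + 18×2 + 5×2 + 27×3 + 22×4 + 15×3 = 274.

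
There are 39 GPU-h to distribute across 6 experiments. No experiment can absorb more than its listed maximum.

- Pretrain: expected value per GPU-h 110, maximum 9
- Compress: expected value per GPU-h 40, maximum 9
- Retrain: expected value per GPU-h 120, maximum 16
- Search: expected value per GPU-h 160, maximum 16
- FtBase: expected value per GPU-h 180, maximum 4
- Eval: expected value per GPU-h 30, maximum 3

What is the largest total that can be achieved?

5530

Highest expected value per GPU-h first: FtBase 180 > Search 160 > Retrain 120 > Pretrain 110 > Compress 40 > Eval 30.
Give FtBase 4 to hit its cap of 4 ; 35 left.
Search takes 16 to reach its cap of 16 ; 19 left.
Give Retrain 16 to hit its cap of 16 ; 3 left.
Only 3 left; Pretrain takes them to reach 3.
Total = 110×3 + 120×16 + 160×16 + 180×4 = 5530.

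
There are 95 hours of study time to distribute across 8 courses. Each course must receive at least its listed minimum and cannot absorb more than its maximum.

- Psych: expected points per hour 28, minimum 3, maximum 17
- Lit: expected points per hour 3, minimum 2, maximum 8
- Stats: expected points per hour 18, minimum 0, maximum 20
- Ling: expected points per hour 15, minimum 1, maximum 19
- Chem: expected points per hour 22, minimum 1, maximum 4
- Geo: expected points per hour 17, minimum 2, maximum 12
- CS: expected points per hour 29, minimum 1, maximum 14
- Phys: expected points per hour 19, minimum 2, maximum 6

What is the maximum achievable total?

Meeting every minimum uses 3+2+0+1+1+2+1+2 = 12 hours, leaving 83.
Rank by expected points per hour: CS 29 > Psych 28 > Chem 22 > Phys 19 > Stats 18 > Geo 17 > Ling 15 > Lit 3.
Give CS 13 more to hit its cap of 14 — 70 left.
Give Psych 14 more to hit its cap of 17 — 56 left.
Chem: +3 to 4 (cap) — 53 left.
Phys takes 4 more to reach its cap of 6 — 49 left.
Stats: +20 to 20 (cap) — 29 left.
Geo takes 10 more to reach its cap of 12 — 19 left.
Ling takes 18 more to reach its cap of 19 — 1 left.
Lit has room for 6 more but only 1 remain, so it gets 3.
Total = 28×17 + 3×3 + 18×20 + 15×19 + 22×4 + 17×12 + 29×14 + 19×6 = 1942.

1942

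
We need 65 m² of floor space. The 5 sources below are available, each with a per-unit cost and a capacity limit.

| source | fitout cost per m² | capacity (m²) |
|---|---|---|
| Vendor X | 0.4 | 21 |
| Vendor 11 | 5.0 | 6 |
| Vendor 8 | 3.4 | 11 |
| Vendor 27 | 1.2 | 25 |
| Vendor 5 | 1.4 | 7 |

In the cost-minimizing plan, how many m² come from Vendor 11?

Use sources in increasing cost order.
Vendor X at 0.4: take all 21 m² — 44 still needed.
Vendor 27 at 1.2: take all 25 m² — 19 still needed.
Vendor 5 (1.4): use full 7 — 12 m² to go.
Take 11 from Vendor 8 at 3.4 — need 1 more.
Vendor 11 (5.0): take the remaining 1 — done.

1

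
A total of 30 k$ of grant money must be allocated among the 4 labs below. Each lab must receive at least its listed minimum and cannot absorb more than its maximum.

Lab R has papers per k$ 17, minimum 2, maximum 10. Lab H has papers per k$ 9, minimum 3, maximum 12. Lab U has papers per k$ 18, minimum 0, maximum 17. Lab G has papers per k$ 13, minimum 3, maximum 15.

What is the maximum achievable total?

491

Meeting every minimum uses 2+3+0+3 = 8 k$, leaving 22.
Rank by papers per k$: Lab U 18 > Lab R 17 > Lab G 13 > Lab H 9.
Lab U: +17 to 17 (cap) ; 5 left.
Lab R: +5 (room for 8) → 7. Pool exhausted.
Total = 17×7 + 9×3 + 18×17 + 13×3 = 491.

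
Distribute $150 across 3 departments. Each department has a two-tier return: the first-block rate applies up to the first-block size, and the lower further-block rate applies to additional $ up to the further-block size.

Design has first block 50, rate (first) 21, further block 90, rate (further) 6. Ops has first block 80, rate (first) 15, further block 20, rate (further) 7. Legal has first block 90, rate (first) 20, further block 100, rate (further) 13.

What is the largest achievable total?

3000

Treat each block as its own option and order by rate: Design/T1 21 > Legal/T1 20 > Ops/T1 15 > Legal/T2 13 > Ops/T2 7 > Design/T2 6.
Design T1 at 21: fill all 50 — 100 left.
Legal T1 at 20: fill all 90 — 10 left.
10 remain; put them into Ops T1 at 15.
Total = 21×50 + 20×90 + 15×10 = 3000.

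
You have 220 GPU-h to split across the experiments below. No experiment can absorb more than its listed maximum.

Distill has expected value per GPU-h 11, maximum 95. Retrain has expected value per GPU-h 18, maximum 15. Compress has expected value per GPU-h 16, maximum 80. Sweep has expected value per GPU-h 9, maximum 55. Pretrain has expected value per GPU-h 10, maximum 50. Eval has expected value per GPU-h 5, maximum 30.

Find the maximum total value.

Order the experiments by expected value per GPU-h: Retrain 18 > Compress 16 > Distill 11 > Pretrain 10 > Sweep 9 > Eval 5.
Retrain takes 15 to reach its cap of 15 → 205 left.
Compress takes 80 to reach its cap of 80 → 125 left.
Distill takes 95 to reach its cap of 95 → 30 left.
Pretrain has room for 50 but only 30 remain, so it gets 30.
Total = 11×95 + 18×15 + 16×80 + 10×30 = 2895.

2895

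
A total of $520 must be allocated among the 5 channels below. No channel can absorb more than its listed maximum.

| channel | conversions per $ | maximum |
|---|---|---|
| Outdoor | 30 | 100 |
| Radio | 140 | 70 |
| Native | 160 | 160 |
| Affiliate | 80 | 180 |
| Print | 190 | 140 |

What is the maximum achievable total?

Order the channels by conversions per $: Print 190 > Native 160 > Radio 140 > Affiliate 80 > Outdoor 30.
Print: +140 to 140 (cap) → 380 left.
Native takes 160 to reach its cap of 160 → 220 left.
Radio: +70 to 70 (cap) → 150 left.
Affiliate: +150 (room for 180) → 150. Pool exhausted.
Total = 140×70 + 160×160 + 80×150 + 190×140 = 74000.

74000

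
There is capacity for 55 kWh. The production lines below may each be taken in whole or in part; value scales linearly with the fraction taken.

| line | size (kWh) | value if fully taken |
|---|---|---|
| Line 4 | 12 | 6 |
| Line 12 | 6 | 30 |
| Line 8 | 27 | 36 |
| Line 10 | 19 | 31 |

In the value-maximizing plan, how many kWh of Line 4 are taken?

3

Sort by value density: Line 12 30/6≈5, Line 10 31/19≈1.63, Line 8 36/27≈1.33, Line 4 6/12≈0.5.
Line 12: take in full, 6 kWh for value 30 — 49 left.
Line 10: take in full, 19 kWh for value 31 — 30 left.
Take all of Line 8 (27 kWh, value 36) — 3 kWh left.
Fill the last 3 kWh with part of Line 4: 3/12 of it earns 1.5.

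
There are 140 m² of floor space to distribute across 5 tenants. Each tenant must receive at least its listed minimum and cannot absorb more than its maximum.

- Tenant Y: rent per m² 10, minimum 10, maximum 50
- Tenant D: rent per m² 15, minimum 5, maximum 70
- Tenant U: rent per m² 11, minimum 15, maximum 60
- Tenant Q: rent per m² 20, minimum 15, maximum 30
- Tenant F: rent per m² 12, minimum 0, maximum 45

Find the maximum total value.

Meeting every minimum uses 10+5+15+15+0 = 45 m², leaving 95.
Rank by rent per m²: Tenant Q 20 > Tenant D 15 > Tenant F 12 > Tenant U 11 > Tenant Y 10.
Give Tenant Q 15 more to hit its cap of 30 — 80 left.
Tenant D: +65 to 70 (cap) — 15 left.
Only 15 left; Tenant F takes them to reach 15.
Total = 10×10 + 15×70 + 11×15 + 20×30 + 12×15 = 2095.

2095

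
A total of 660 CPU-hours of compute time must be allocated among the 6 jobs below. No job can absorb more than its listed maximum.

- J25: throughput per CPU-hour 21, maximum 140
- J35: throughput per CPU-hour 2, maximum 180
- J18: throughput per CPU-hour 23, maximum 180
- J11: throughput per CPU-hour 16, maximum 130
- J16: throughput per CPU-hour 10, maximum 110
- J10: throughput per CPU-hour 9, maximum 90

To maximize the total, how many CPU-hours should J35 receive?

10

Order the jobs by throughput per CPU-hour: J18 23 > J25 21 > J11 16 > J16 10 > J10 9 > J35 2.
J18: +180 to 180 (cap) → 480 left.
Give J25 140 to hit its cap of 140 → 340 left.
J11: +130 to 130 (cap) → 210 left.
Give J16 110 to hit its cap of 110 → 100 left.
J10 takes 90 to reach its cap of 90 → 10 left.
J35: +10 (room for 180) → 10. Pool exhausted.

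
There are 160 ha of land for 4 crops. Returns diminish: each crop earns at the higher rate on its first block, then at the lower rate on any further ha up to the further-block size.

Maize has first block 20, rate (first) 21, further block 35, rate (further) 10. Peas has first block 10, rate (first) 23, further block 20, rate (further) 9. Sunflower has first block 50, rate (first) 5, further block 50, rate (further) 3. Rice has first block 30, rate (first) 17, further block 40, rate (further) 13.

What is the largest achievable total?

2235

Order all 8 blocks by rate: Peas/tier1 23 > Maize/tier1 21 > Rice/tier1 17 > Rice/tier2 13 > Maize/tier2 10 > Peas/tier2 9 > Sunflower/tier1 5 > Sunflower/tier2 3.
Fill Peas tier1 block (10 at 23) ; 150 left.
Fill Maize tier1 block (20 at 21) ; 130 left.
Rice/tier1 (17): +30 ; 100 left.
Fill Rice tier2 block (40 at 13) ; 60 left.
Maize/tier2 (10): +35 ; 25 left.
Peas tier2 at 9: fill all 20 ; 5 left.
Sunflower tier1 at 5: only 5 left, fill 5.
Total = 23×10 + 21×20 + 17×30 + 13×40 + 10×35 + 9×20 + 5×5 = 2235.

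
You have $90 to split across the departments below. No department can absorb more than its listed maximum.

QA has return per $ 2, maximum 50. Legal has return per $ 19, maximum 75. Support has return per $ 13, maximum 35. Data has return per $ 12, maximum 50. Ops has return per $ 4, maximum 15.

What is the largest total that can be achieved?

Order the departments by return per $: Legal 19 > Support 13 > Data 12 > Ops 4 > QA 2.
Legal takes 75 to reach its cap of 75 — 15 left.
Support: +15 (room for 35) → 15. Pool exhausted.
Total = 19×75 + 13×15 = 1620.

1620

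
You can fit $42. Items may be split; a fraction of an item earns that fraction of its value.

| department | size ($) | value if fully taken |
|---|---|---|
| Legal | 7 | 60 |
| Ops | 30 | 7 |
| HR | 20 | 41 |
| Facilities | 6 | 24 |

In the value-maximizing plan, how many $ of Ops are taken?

9

Sort by value density: Legal 60/7≈8.57, Facilities 24/6≈4, HR 41/20≈2.05, Ops 7/30≈0.233.
Take all of Legal (7 $, value 60) ; 35 $ left.
Take all of Facilities (6 $, value 24) ; 29 $ left.
HR: take in full, 20 $ for value 41 ; 9 left.
Fill the last 9 $ with part of Ops: 9/30 of it earns 2.1.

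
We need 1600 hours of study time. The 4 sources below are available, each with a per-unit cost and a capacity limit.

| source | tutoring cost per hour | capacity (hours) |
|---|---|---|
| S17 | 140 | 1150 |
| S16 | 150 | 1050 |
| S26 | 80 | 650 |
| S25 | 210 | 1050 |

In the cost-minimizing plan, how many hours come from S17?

Fill from the cheapest source first.
Take 650 from S26 at 80 → need 950 more.
Take 950 from S17 at 140 to finish.
S16, S25: unused.

950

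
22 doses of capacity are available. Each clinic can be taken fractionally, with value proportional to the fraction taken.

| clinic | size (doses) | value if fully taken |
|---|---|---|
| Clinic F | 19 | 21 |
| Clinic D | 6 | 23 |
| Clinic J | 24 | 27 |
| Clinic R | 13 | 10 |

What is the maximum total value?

Rank by value-to-size ratio: Clinic D 23/6≈3.83, Clinic J 27/24≈1.12, Clinic F 21/19≈1.11, Clinic R 10/13≈0.769.
Take all of Clinic D (6 doses, value 23) ; 16 doses left.
16 doses left: a 16/24 share of Clinic J gives 27×16/24 = 18.
Total value = 41.

41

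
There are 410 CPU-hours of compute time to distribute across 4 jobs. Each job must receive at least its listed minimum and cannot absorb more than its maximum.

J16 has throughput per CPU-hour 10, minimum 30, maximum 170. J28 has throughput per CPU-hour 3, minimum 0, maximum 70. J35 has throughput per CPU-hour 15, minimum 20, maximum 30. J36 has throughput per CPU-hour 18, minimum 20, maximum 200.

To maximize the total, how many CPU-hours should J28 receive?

Meeting every minimum uses 30+0+20+20 = 70 CPU-hours, leaving 340.
Order the jobs by throughput per CPU-hour: J36 18 > J35 15 > J16 10 > J28 3.
J36: +180 to 200 (cap) ; 160 left.
J35 takes 10 more to reach its cap of 30 ; 150 left.
J16: +140 to 170 (cap) ; 10 left.
J28: +10 (room for 70) → 10. Pool exhausted.

10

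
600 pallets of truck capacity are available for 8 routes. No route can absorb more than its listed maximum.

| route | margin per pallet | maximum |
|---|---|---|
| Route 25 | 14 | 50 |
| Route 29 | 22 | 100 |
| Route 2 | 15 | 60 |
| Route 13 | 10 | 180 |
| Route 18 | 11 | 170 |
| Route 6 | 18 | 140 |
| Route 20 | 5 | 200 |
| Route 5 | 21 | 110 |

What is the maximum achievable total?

10170

Rank by margin per pallet: Route 29 22 > Route 5 21 > Route 6 18 > Route 2 15 > Route 25 14 > Route 18 11 > Route 13 10 > Route 20 5.
Route 29 takes 100 to reach its cap of 100 ; 500 left.
Route 5: +110 to 110 (cap) ; 390 left.
Route 6: +140 to 140 (cap) ; 250 left.
Route 2 takes 60 to reach its cap of 60 ; 190 left.
Give Route 25 50 to hit its cap of 50 ; 140 left.
Only 140 left; Route 18 takes them to reach 140.
Total = 14×50 + 22×100 + 15×60 + 11×140 + 18×140 + 21×110 = 10170.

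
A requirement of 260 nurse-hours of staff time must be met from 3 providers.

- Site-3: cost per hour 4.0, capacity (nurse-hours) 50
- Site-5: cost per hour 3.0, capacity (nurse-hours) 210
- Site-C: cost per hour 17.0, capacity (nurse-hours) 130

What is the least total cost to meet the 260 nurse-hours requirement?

830

Use providers in increasing cost order.
Site-5 at 3.0: take all 210 nurse-hours — 50 still needed.
Site-3 at 4.0: take all 50 nurse-hours — 0 still needed.
Site-C: unused.
Cost = 210×3.0 + 50×4.0 = 830.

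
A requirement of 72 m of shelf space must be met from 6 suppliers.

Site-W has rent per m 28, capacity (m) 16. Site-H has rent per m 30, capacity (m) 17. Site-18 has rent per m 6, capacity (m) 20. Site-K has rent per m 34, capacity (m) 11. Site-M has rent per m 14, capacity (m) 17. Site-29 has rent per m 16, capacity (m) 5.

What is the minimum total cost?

Fill from the cheapest supplier first.
Site-18 at 6: take all 20 m ; 52 still needed.
Site-M at 14: take all 17 m ; 35 still needed.
Site-29 (16): use full 5 ; 30 m to go.
Take 16 from Site-W at 28 ; need 14 more.
Site-H at 30: take 14 of its 17 ; requirement met.
Site-K: unused.
Cost = 20×6 + 17×14 + 5×16 + 16×28 + 14×30 = 1306.

1306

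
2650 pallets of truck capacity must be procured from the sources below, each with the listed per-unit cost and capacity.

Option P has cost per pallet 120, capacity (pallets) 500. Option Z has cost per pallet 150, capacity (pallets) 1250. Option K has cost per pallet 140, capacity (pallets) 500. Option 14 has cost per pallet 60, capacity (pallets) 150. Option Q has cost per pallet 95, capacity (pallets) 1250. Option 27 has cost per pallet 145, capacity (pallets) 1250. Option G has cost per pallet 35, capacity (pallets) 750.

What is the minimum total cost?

214000

Fill from the cheapest source first.
Option G at 35: take all 750 pallets — 1900 still needed.
Option 14 at 60: take all 150 pallets — 1750 still needed.
Option Q at 95: take all 1250 pallets — 500 still needed.
Take 500 from Option P at 120 — need 0 more.
Option K, Option 27, Option Z: unused.
Cost = 750×35 + 150×60 + 1250×95 + 500×120 = 214000.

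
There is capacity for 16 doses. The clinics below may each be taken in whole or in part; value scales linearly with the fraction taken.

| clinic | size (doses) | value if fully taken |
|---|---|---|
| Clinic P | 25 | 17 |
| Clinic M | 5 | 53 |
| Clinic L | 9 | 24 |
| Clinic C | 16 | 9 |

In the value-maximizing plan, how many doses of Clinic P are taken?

Sort by value density: Clinic M 53/5≈10.6, Clinic L 24/9≈2.67, Clinic P 17/25≈0.68, Clinic C 9/16≈0.562.
Clinic M: take in full, 5 doses for value 53 — 11 left.
Clinic L: take in full, 9 doses for value 24 — 2 left.
2 doses left: a 2/25 share of Clinic P gives 17×2/25 = 1.36.

2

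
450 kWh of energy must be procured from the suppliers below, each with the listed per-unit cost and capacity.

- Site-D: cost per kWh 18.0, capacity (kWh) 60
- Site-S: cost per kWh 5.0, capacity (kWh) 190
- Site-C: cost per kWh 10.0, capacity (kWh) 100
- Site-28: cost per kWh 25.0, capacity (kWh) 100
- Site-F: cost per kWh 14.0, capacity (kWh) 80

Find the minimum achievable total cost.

Cheapest first:
Site-S at 5.0: take all 190 kWh ; 260 still needed.
Take 100 from Site-C at 10.0 ; need 160 more.
Site-F (14.0): use full 80 ; 80 kWh to go.
Take 60 from Site-D at 18.0 ; need 20 more.
Take 20 from Site-28 at 25.0 to finish.
Cost = 190×5.0 + 100×10.0 + 80×14.0 + 60×18.0 + 20×25.0 = 4650.

4650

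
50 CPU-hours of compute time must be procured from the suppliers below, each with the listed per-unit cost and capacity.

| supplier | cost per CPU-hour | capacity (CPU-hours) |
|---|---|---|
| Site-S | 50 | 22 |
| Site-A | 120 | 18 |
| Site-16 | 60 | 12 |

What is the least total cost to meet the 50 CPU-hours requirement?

3740

Fill from the cheapest supplier first.
Take 22 from Site-S at 50 ; need 28 more.
Site-16 (60): use full 12 ; 16 CPU-hours to go.
Site-A (120): take the remaining 16 ; done.
Cost = 22×50 + 12×60 + 16×120 = 3740.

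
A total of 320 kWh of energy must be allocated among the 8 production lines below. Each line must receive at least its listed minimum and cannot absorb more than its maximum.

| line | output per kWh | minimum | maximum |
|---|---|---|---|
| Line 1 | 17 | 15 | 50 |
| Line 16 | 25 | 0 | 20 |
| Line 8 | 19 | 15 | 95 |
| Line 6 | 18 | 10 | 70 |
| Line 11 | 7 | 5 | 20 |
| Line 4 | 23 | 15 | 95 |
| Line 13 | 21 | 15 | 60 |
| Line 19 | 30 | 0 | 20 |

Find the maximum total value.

Meeting every minimum uses 15+0+15+10+5+15+15+0 = 75 kWh, leaving 245.
Order the production lines by output per kWh: Line 19 30 > Line 16 25 > Line 4 23 > Line 13 21 > Line 8 19 > Line 6 18 > Line 1 17 > Line 11 7.
Line 19 takes 20 more to reach its cap of 20 → 225 left.
Give Line 16 20 more to hit its cap of 20 → 205 left.
Line 4: +80 to 95 (cap) → 125 left.
Give Line 13 45 more to hit its cap of 60 → 80 left.
Line 8 takes 80 more to reach its cap of 95 → 0 left.
Total = 17×15 + 25×20 + 19×95 + 18×10 + 7×5 + 23×95 + 21×60 + 30×20 = 6820.

6820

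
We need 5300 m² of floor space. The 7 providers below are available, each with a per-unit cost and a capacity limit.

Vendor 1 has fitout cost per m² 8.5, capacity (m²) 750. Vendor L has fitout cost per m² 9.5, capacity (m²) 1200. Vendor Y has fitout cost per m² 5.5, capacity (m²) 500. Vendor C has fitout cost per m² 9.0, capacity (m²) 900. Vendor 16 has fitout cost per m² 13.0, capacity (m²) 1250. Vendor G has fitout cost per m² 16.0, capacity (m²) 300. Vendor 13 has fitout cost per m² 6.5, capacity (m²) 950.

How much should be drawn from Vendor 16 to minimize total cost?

1000

Use providers in increasing cost order.
Vendor Y at 5.5: take all 500 m² → 4800 still needed.
Vendor 13 at 6.5: take all 950 m² → 3850 still needed.
Take 750 from Vendor 1 at 8.5 → need 3100 more.
Take 900 from Vendor C at 9.0 → need 2200 more.
Vendor L (9.5): use full 1200 → 1000 m² to go.
Vendor 16 (13.0): take the remaining 1000 → done.
Vendor G: unused.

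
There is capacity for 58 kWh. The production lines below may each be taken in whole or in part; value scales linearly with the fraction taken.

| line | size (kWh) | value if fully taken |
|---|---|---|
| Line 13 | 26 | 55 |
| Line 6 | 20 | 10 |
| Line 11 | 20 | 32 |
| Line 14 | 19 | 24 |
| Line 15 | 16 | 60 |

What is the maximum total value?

Best value per unit of size first: Line 15 60/16≈3.75, Line 13 55/26≈2.12, Line 11 32/20≈1.6, Line 14 24/19≈1.26, Line 6 10/20≈0.5.
Line 15: take in full, 16 kWh for value 60 — 42 left.
Take all of Line 13 (26 kWh, value 55) — 16 kWh left.
Only 16 kWh remain; take 16/20 of Line 11 for value 32×16/20 = 25.6.
Total value = 140.6.

140.6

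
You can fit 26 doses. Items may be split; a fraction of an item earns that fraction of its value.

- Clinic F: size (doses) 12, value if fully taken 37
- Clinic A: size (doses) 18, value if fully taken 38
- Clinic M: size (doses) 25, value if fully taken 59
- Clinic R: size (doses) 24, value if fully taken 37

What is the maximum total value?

Best value per unit of size first: Clinic F 37/12≈3.08, Clinic M 59/25≈2.36, Clinic A 38/18≈2.11, Clinic R 37/24≈1.54.
Take all of Clinic F (12 doses, value 37) → 14 doses left.
14 doses left: a 14/25 share of Clinic M gives 59×14/25 = 33.04.
Total value = 70.04.

70.04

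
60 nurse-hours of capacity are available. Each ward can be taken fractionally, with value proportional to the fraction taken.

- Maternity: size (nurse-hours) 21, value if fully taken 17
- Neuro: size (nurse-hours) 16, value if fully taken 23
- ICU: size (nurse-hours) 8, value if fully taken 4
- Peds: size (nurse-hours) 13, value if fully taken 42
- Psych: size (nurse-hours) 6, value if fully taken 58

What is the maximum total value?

142

Sort by value density: Psych 58/6≈9.67, Peds 42/13≈3.23, Neuro 23/16≈1.44, Maternity 17/21≈0.81, ICU 4/8≈0.5.
Psych: take in full, 6 nurse-hours for value 58 — 54 left.
Take all of Peds (13 nurse-hours, value 42) — 41 nurse-hours left.
All 16 nurse-hours of Neuro fit (value 23) — 25 remain.
Take all of Maternity (21 nurse-hours, value 17) — 4 nurse-hours left.
Only 4 nurse-hours remain; take 4/8 of ICU for value 4×4/8 = 2.
Total value = 142.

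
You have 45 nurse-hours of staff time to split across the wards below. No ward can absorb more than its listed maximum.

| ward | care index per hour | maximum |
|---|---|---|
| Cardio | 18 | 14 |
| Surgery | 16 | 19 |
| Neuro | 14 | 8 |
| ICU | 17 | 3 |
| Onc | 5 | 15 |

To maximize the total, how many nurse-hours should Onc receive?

Rank by care index per hour: Cardio 18 > ICU 17 > Surgery 16 > Neuro 14 > Onc 5.
Give Cardio 14 to hit its cap of 14 ; 31 left.
Give ICU 3 to hit its cap of 3 ; 28 left.
Surgery: +19 to 19 (cap) ; 9 left.
Neuro: +8 to 8 (cap) ; 1 left.
Onc: +1 (room for 15) → 1. Pool exhausted.

1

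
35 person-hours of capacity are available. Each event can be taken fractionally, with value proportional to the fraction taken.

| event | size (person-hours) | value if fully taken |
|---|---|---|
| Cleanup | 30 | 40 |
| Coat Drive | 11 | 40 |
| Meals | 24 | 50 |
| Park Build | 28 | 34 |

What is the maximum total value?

90

Rank by value-to-size ratio: Coat Drive 40/11≈3.64, Meals 50/24≈2.08, Cleanup 40/30≈1.33, Park Build 34/28≈1.21.
Take all of Coat Drive (11 person-hours, value 40) → 24 person-hours left.
Take all of Meals (24 person-hours, value 50) → 0 person-hours left.
Total value = 90.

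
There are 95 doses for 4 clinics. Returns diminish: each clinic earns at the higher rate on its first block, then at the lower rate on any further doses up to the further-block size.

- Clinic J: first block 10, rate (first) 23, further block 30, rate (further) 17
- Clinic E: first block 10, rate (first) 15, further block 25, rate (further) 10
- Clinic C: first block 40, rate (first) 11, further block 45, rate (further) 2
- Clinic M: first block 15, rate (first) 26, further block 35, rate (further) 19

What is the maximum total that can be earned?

1870

Order all 8 blocks by rate: Clinic M/tier1 26 > Clinic J/tier1 23 > Clinic M/tier2 19 > Clinic J/tier2 17 > Clinic E/tier1 15 > Clinic C/tier1 11 > Clinic E/tier2 10 > Clinic C/tier2 2.
Clinic M tier1 at 26: fill all 15 ; 80 left.
Clinic J tier1 at 23: fill all 10 ; 70 left.
Fill Clinic M tier2 block (35 at 19) ; 35 left.
Clinic J/tier2 (17): +30 ; 5 left.
5 remain; put them into Clinic E tier1 at 15.
Total = 26×15 + 23×10 + 19×35 + 17×30 + 15×5 = 1870.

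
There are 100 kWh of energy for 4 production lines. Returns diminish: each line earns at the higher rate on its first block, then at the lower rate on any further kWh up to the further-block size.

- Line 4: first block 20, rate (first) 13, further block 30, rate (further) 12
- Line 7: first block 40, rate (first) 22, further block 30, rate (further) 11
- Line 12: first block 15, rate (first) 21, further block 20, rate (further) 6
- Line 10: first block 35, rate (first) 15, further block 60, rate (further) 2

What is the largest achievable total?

Order all 8 blocks by rate: Line 7/T1 22 > Line 12/T1 21 > Line 10/T1 15 > Line 4/T1 13 > Line 4/T2 12 > Line 7/T2 11 > Line 12/T2 6 > Line 10/T2 2.
Line 7/T1 (22): +40 → 60 left.
Fill Line 12 T1 block (15 at 21) → 45 left.
Fill Line 10 T1 block (35 at 15) → 10 left.
Line 4 T1 at 13: only 10 left, fill 10.
Total = 22×40 + 21×15 + 15×35 + 13×10 = 1850.

1850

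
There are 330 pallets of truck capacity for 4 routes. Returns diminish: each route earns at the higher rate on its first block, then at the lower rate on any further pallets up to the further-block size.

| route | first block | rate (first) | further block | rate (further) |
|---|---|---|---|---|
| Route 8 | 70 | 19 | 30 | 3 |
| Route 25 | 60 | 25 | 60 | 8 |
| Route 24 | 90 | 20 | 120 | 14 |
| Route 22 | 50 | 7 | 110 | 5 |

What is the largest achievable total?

6170

Order all 8 blocks by rate: Route 25/tier1 25 > Route 24/tier1 20 > Route 8/tier1 19 > Route 24/tier2 14 > Route 25/tier2 8 > Route 22/tier1 7 > Route 22/tier2 5 > Route 8/tier2 3.
Route 25/tier1 (25): +60 — 270 left.
Fill Route 24 tier1 block (90 at 20) — 180 left.
Route 8/tier1 (19): +70 — 110 left.
Route 24 tier2 at 14: only 110 left, fill 110.
Total = 25×60 + 20×90 + 19×70 + 14×110 = 6170.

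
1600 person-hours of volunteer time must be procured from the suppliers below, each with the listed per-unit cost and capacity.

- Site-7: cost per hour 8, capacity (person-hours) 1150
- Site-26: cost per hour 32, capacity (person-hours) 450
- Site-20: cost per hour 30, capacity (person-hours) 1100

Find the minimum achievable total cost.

Fill from the cheapest supplier first.
Site-7 at 8: take all 1150 person-hours ; 450 still needed.
Take 450 from Site-20 at 30 to finish.
Site-26: unused.
Cost = 1150×8 + 450×30 = 22700.

22700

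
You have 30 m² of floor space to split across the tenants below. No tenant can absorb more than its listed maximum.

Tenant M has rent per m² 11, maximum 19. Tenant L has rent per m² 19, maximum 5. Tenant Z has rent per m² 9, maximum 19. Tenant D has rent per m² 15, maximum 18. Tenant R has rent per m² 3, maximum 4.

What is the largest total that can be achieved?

442

Order the tenants by rent per m²: Tenant L 19 > Tenant D 15 > Tenant M 11 > Tenant Z 9 > Tenant R 3.
Give Tenant L 5 to hit its cap of 5 — 25 left.
Tenant D: +18 to 18 (cap) — 7 left.
Tenant M has room for 19 but only 7 remain, so it gets 7.
Total = 11×7 + 19×5 + 15×18 = 442.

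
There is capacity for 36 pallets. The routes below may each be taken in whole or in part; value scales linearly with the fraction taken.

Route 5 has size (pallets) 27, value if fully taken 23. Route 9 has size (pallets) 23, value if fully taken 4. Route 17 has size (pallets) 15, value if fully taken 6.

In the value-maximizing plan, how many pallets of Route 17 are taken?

Best value per unit of size first: Route 5 23/27≈0.852, Route 17 6/15≈0.4, Route 9 4/23≈0.174.
Take all of Route 5 (27 pallets, value 23) → 9 pallets left.
Only 9 pallets remain; take 9/15 of Route 17 for value 6×9/15 = 3.6.

9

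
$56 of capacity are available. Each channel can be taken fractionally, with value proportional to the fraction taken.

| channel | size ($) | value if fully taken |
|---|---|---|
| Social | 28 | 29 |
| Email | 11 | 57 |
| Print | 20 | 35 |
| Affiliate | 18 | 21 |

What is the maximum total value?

Sort by value density: Email 57/11≈5.18, Print 35/20≈1.75, Affiliate 21/18≈1.17, Social 29/28≈1.04.
Take all of Email (11 $, value 57) → 45 $ left.
Print: take in full, 20 $ for value 35 → 25 left.
All 18 $ of Affiliate fit (value 21) → 7 remain.
Only 7 $ remain; take 7/28 of Social for value 29×7/28 = 7.25.
Total value = 120.25.

120.25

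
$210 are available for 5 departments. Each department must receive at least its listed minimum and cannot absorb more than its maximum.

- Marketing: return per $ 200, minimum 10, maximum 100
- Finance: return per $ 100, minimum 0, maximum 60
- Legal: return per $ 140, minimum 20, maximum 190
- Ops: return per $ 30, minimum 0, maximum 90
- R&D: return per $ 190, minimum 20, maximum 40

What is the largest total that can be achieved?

37400

Meeting every minimum uses 10+0+20+0+20 = 50 $, leaving 160.
Highest return per $ first: Marketing 200 > R&D 190 > Legal 140 > Finance 100 > Ops 30.
Marketing takes 90 more to reach its cap of 100 → 70 left.
R&D: +20 to 40 (cap) → 50 left.
Legal: +50 (room for 170) → 70. Pool exhausted.
Total = 200×100 + 140×70 + 190×40 = 37400.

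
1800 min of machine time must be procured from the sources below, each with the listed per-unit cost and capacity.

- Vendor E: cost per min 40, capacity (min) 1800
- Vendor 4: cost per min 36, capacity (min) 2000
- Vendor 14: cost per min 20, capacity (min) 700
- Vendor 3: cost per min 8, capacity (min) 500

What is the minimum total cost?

Use sources in increasing cost order.
Take 500 from Vendor 3 at 8 ; need 1300 more.
Vendor 14 at 20: take all 700 min ; 600 still needed.
Vendor 4 (36): take the remaining 600 ; done.
Vendor E: unused.
Cost = 500×8 + 700×20 + 600×36 = 39600.

39600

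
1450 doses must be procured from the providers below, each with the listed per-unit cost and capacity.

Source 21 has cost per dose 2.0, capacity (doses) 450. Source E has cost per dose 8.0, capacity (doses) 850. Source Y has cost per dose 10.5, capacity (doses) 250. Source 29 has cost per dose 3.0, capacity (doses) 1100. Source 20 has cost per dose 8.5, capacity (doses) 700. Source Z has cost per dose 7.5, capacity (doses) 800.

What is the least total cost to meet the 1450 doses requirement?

Cheapest first:
Source 21 (2.0): use full 450 → 1000 doses to go.
Take 1000 from Source 29 at 3.0 to finish.
Source Z, Source E, Source 20, Source Y: unused.
Cost = 450×2.0 + 1000×3.0 = 3900.

3900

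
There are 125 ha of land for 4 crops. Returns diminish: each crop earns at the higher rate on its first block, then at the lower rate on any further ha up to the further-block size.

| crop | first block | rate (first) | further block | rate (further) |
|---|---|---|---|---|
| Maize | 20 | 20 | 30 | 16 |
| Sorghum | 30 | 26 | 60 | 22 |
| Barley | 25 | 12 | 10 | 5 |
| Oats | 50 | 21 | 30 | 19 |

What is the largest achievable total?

2835

Order all 8 blocks by rate: Sorghum/tier1 26 > Sorghum/tier2 22 > Oats/tier1 21 > Maize/tier1 20 > Oats/tier2 19 > Maize/tier2 16 > Barley/tier1 12 > Barley/tier2 5.
Fill Sorghum tier1 block (30 at 26) → 95 left.
Fill Sorghum tier2 block (60 at 22) → 35 left.
35 remain; put them into Oats tier1 at 21.
Total = 26×30 + 22×60 + 21×35 = 2835.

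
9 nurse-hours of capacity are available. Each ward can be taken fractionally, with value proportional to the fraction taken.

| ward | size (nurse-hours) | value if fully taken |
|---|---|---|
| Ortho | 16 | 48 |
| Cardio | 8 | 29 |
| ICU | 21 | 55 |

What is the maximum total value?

Rank by value-to-size ratio: Cardio 29/8≈3.62, Ortho 48/16≈3, ICU 55/21≈2.62.
Cardio: take in full, 8 nurse-hours for value 29 → 1 left.
Fill the last 1 nurse-hours with part of Ortho: 1/16 of it earns 3.
Total value = 32.

32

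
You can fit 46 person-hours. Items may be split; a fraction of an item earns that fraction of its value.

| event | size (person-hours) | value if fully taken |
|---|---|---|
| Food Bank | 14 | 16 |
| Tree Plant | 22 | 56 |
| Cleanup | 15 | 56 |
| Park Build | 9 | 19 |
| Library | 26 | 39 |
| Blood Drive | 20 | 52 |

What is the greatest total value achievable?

136

Best value per unit of size first: Cleanup 56/15≈3.73, Blood Drive 52/20≈2.6, Tree Plant 56/22≈2.55, Park Build 19/9≈2.11, Library 39/26≈1.5, Food Bank 16/14≈1.14.
Take all of Cleanup (15 person-hours, value 56) — 31 person-hours left.
Blood Drive: take in full, 20 person-hours for value 52 — 11 left.
Only 11 person-hours remain; take 11/22 of Tree Plant for value 56×11/22 = 28.
Total value = 136.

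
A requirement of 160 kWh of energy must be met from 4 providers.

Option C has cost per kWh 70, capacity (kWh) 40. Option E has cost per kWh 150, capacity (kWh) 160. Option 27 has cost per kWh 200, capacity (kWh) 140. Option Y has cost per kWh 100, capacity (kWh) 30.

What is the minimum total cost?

19300

Fill from the cheapest provider first.
Option C (70): use full 40 — 120 kWh to go.
Option Y (100): use full 30 — 90 kWh to go.
Take 90 from Option E at 150 to finish.
Option 27: unused.
Cost = 40×70 + 30×100 + 90×150 = 19300.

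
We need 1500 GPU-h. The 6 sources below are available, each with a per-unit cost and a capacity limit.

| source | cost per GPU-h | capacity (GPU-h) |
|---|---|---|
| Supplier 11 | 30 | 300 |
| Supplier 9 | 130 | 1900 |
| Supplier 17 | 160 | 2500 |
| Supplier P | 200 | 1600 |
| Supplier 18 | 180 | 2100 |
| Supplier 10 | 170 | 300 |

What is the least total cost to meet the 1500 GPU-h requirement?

Cheapest first:
Supplier 11 (30): use full 300 — 1200 GPU-h to go.
Supplier 9 (130): take the remaining 1200 — done.
Supplier 17, Supplier 10, Supplier 18, Supplier P: unused.
Cost = 300×30 + 1200×130 = 165000.

165000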